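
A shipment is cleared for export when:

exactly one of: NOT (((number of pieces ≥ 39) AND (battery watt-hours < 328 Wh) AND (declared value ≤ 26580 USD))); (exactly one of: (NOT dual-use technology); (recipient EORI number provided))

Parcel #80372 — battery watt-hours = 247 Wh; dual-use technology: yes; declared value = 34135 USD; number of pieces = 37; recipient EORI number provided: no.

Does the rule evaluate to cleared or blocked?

Cleared

Atomic conditions:
  number of pieces ≥ 39: 37 ≥ 39 is false
  battery watt-hours < 328 Wh: 247 < 328 is true
  declared value ≤ 26580 USD: 34135 ≤ 26580 is false
  NOT dual-use technology: yes → false
  recipient EORI number provided: no → false
Combine:
[1.1] false AND true AND false = false
[1] NOT false = true
[2] exactly-one(false, false) = false
[root] exactly-one(true, false) = true
Overall: true → cleared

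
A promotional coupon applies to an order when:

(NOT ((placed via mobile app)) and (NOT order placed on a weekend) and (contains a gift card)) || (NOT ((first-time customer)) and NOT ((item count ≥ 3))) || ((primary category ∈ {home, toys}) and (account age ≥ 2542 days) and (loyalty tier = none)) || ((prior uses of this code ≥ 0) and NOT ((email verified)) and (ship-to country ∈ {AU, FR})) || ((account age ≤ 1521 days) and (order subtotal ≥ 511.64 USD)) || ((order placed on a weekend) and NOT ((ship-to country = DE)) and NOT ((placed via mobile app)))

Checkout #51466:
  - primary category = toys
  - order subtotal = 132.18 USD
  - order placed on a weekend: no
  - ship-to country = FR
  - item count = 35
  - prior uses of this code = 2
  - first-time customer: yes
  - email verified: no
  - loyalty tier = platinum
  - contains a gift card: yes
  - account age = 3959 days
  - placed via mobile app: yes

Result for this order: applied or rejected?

Applied

Atomic conditions:
  placed via mobile app: yes → true
  NOT order placed on a weekend: no → true
  contains a gift card: yes → true
  first-time customer: yes → true
  item count ≥ 3: 35 ≥ 3 is true
  primary category ∈ {home, toys}: toys is in the set → true
  account age ≥ 2542 days: 3959 ≥ 2542 is true
  loyalty tier = none: platinum == none is false
  prior uses of this code ≥ 0: 2 ≥ 0 is true
  email verified: no → false
  ship-to country ∈ {AU, FR}: FR is in the set → true
  account age ≤ 1521 days: 3959 ≤ 1521 is false
  order subtotal ≥ 511.64 USD: 132.18 ≥ 511.64 is false
  order placed on a weekend: no → false
  ship-to country = DE: FR == DE is false
Combine:
[1.1] NOT true = false
[1] false AND true AND true = false
[2.1] NOT true = false
[2.2] NOT true = false
[2] false AND false = false
[3] true AND true AND false = false
[4.2] NOT false = true
[4] true AND true AND true = true
[5] false AND false = false
[6.2] NOT false = true
[6.3] NOT true = false
[6] false AND true AND false = false
[root] false OR false OR false OR true OR false OR false = true
Overall: true → applied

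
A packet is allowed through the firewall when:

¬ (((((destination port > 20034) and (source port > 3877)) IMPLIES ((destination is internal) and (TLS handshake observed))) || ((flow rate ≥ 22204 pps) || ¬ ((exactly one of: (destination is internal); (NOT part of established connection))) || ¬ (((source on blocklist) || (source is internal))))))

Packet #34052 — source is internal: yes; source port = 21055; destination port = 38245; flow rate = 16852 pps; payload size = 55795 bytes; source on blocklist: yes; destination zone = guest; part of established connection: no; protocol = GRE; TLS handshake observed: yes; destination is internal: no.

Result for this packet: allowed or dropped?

Allowed

Atomic conditions:
  destination port > 20034: 38245 > 20034 is true
  source port > 3877: 21055 > 3877 is true
  destination is internal: no → false
  TLS handshake observed: yes → true
  flow rate ≥ 22204 pps: 16852 ≥ 22204 is false
  NOT part of established connection: no → true
  source on blocklist: yes → true
  source is internal: yes → true
Combine:
[1.1.1] true AND true = true
[1.1.2] false AND true = false
[1.1] true → false = false
[1.2.2.1] exactly-one(false, true) = true
[1.2.2] NOT true = false
[1.2.3.1] true OR true = true
[1.2.3] NOT true = false
[1.2] false OR false OR false = false
[1] false OR false = false
[root] NOT false = true
Overall: true → allowed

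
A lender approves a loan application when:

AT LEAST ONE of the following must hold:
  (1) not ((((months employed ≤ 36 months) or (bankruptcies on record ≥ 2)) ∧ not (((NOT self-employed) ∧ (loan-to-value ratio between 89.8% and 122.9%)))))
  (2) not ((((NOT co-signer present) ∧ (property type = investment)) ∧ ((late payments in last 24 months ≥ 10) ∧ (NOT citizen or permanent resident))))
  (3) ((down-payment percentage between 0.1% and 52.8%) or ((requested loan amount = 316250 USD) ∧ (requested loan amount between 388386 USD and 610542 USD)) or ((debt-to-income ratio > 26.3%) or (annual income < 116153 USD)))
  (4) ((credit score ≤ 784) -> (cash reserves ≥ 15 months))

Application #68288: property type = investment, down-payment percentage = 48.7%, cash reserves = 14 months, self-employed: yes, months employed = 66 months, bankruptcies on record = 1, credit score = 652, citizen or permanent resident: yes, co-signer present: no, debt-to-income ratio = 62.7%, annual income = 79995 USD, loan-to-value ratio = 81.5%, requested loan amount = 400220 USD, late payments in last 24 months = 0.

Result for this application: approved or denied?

Atomic conditions:
  months employed ≤ 36 months: 66 ≤ 36 is false
  bankruptcies on record ≥ 2: 1 ≥ 2 is false
  NOT self-employed: yes → false
  loan-to-value ratio between 89.8% and 122.9%: 81.5 in [89.8, 122.9] is false
  NOT co-signer present: no → true
  property type = investment: investment == investment is true
  late payments in last 24 months ≥ 10: 0 ≥ 10 is false
  NOT citizen or permanent resident: yes → false
  down-payment percentage between 0.1% and 52.8%: 48.7 in [0.1, 52.8] is true
  requested loan amount = 316250 USD: 400220 == 316250 is false
  requested loan amount between 388386 USD and 610542 USD: 400220 in [388386, 610542] is true
  debt-to-income ratio > 26.3%: 62.7 > 26.3 is true
  annual income < 116153 USD: 79995 < 116153 is true
  credit score ≤ 784: 652 ≤ 784 is true
  cash reserves ≥ 15 months: 14 ≥ 15 is false
Combine:
[1.1.1] false OR false = false
[1.1.2.1] false AND false = false
[1.1.2] NOT false = true
[1.1] false AND true = false
[1] NOT false = true
[2.1.1] true AND true = true
[2.1.2] false AND false = false
[2.1] true AND false = false
[2] NOT false = true
[3.2] false AND true = false
[3.3] true OR true = true
[3] true OR false OR true = true
[4] true → false = false
[root] true OR true OR true OR false = true
Overall: true → approved

Approved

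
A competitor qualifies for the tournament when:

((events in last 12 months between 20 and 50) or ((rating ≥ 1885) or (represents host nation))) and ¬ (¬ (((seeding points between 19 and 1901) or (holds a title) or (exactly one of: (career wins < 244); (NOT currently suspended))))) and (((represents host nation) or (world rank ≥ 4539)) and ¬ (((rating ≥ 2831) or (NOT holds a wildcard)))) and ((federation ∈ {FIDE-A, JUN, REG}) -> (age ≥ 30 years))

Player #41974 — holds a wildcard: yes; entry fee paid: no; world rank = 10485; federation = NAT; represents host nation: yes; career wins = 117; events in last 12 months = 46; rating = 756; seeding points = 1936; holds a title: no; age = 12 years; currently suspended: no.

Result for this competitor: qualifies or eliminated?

Eliminated

Atomic conditions:
  events in last 12 months between 20 and 50: 46 in [20, 50] is true
  rating ≥ 1885: 756 ≥ 1885 is false
  represents host nation: yes → true
  seeding points between 19 and 1901: 1936 in [19, 1901] is false
  holds a title: no → false
  career wins < 244: 117 < 244 is true
  NOT currently suspended: no → true
  world rank ≥ 4539: 10485 ≥ 4539 is true
  rating ≥ 2831: 756 ≥ 2831 is false
  NOT holds a wildcard: yes → false
  federation ∈ {FIDE-A, JUN, REG}: NAT is not in the set → false
  age ≥ 30 years: 12 ≥ 30 is false
Combine:
[1.2] false OR true = true
[1] true OR true = true
[2.1.1.3] exactly-one(true, true) = false
[2.1.1] false OR false OR false = false
[2.1] NOT false = true
[2] NOT true = false
[3.1] true OR true = true
[3.2.1] false OR false = false
[3.2] NOT false = true
[3] true AND true = true
[4] false → false (antecedent false ⇒ implication holds) = true
[root] true AND false AND true AND true = false
Overall: false → eliminated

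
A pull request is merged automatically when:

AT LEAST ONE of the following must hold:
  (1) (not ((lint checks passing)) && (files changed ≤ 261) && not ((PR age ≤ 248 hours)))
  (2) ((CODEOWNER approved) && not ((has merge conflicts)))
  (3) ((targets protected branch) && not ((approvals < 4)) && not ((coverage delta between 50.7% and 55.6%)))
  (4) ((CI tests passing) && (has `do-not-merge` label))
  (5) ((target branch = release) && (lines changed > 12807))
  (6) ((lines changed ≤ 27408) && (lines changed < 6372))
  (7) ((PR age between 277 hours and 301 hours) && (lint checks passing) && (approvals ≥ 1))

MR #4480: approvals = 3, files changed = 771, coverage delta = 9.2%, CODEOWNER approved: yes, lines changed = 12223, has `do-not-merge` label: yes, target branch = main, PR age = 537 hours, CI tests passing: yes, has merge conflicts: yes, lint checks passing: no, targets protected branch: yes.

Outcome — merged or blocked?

Merged

Atomic conditions:
  lint checks passing: no → false
  files changed ≤ 261: 771 ≤ 261 is false
  PR age ≤ 248 hours: 537 ≤ 248 is false
  CODEOWNER approved: yes → true
  has merge conflicts: yes → true
  targets protected branch: yes → true
  approvals < 4: 3 < 4 is true
  coverage delta between 50.7% and 55.6%: 9.2 in [50.7, 55.6] is false
  CI tests passing: yes → true
  has `do-not-merge` label: yes → true
  target branch = release: main == release is false
  lines changed > 12807: 12223 > 12807 is false
  lines changed ≤ 27408: 12223 ≤ 27408 is true
  lines changed < 6372: 12223 < 6372 is false
  PR age between 277 hours and 301 hours: 537 in [277, 301] is false
  approvals ≥ 1: 3 ≥ 1 is true
Combine:
[1.1] NOT false = true
[1.3] NOT false = true
[1] true AND false AND true = false
[2.2] NOT true = false
[2] true AND false = false
[3.2] NOT true = false
[3.3] NOT false = true
[3] true AND false AND true = false
[4] true AND true = true
[5] false AND false = false
[6] true AND false = false
[7] false AND false AND true = false
[root] false OR false OR false OR true OR false OR false OR false = true
Overall: true → merged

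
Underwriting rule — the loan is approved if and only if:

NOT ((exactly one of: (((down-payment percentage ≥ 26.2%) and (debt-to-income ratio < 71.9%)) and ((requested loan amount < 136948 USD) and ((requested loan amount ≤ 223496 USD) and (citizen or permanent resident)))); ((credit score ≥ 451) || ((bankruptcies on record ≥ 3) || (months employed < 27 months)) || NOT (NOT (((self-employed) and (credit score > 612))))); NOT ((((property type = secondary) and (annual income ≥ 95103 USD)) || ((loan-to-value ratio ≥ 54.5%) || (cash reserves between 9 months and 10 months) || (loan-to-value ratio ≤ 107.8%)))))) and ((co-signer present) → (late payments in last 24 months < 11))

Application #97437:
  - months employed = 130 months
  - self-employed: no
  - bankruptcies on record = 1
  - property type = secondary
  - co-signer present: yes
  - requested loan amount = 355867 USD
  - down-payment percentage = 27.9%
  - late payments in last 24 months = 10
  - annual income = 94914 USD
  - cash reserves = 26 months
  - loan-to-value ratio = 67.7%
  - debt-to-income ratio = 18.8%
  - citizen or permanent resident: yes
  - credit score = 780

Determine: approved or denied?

Denied

Atomic conditions:
  down-payment percentage ≥ 26.2%: 27.9 ≥ 26.2 is true
  debt-to-income ratio < 71.9%: 18.8 < 71.9 is true
  requested loan amount < 136948 USD: 355867 < 136948 is false
  requested loan amount ≤ 223496 USD: 355867 ≤ 223496 is false
  citizen or permanent resident: yes → true
  credit score ≥ 451: 780 ≥ 451 is true
  bankruptcies on record ≥ 3: 1 ≥ 3 is false
  months employed < 27 months: 130 < 27 is false
  self-employed: no → false
  credit score > 612: 780 > 612 is true
  property type = secondary: secondary == secondary is true
  annual income ≥ 95103 USD: 94914 ≥ 95103 is false
  loan-to-value ratio ≥ 54.5%: 67.7 ≥ 54.5 is true
  cash reserves between 9 months and 10 months: 26 in [9, 10] is false
  loan-to-value ratio ≤ 107.8%: 67.7 ≤ 107.8 is true
  co-signer present: yes → true
  late payments in last 24 months < 11: 10 < 11 is true
Combine:
[1.1.1.1] true AND true = true
[1.1.1.2.2] false AND true = false
[1.1.1.2] false AND false = false
[1.1.1] true AND false = false
[1.1.2.2] false OR false = false
[1.1.2.3.1.1] false AND true = false
[1.1.2.3.1] NOT false = true
[1.1.2.3] NOT true = false
[1.1.2] true OR false OR false = true
[1.1.3.1.1] true AND false = false
[1.1.3.1.2] true OR false OR true = true
[1.1.3.1] false OR true = true
[1.1.3] NOT true = false
[1.1] exactly-one(false, true, false) = true
[1] NOT true = false
[2] true → true = true
[root] false AND true = false
Overall: false → denied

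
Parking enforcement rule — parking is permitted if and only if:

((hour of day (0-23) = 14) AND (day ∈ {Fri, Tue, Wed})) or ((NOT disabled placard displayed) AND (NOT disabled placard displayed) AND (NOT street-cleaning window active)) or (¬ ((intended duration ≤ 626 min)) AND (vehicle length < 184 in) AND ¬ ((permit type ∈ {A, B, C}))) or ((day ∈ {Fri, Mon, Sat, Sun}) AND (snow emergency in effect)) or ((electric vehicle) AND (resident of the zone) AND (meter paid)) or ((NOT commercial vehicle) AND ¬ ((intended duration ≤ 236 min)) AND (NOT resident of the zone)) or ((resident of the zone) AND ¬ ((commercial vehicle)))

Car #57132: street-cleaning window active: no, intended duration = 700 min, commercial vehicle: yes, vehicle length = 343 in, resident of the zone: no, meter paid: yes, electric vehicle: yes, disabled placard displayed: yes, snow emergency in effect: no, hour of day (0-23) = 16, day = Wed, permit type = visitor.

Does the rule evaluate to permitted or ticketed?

Atomic conditions:
  hour of day (0-23) = 14: 16 == 14 is false
  day ∈ {Fri, Tue, Wed}: Wed is in the set → true
  NOT disabled placard displayed: yes → false
  NOT street-cleaning window active: no → true
  intended duration ≤ 626 min: 700 ≤ 626 is false
  vehicle length < 184 in: 343 < 184 is false
  permit type ∈ {A, B, C}: visitor is not in the set → false
  day ∈ {Fri, Mon, Sat, Sun}: Wed is not in the set → false
  snow emergency in effect: no → false
  electric vehicle: yes → true
  resident of the zone: no → false
  meter paid: yes → true
  NOT commercial vehicle: yes → false
  intended duration ≤ 236 min: 700 ≤ 236 is false
  NOT resident of the zone: no → true
  commercial vehicle: yes → true
Combine:
[1] false AND true = false
[2] false AND false AND true = false
[3.1] NOT false = true
[3.3] NOT false = true
[3] true AND false AND true = false
[4] false AND false = false
[5] true AND false AND true = false
[6.2] NOT false = true
[6] false AND true AND true = false
[7.2] NOT true = false
[7] false AND false = false
[root] false OR false OR false OR false OR false OR false OR false = false
Overall: false → ticketed

Ticketed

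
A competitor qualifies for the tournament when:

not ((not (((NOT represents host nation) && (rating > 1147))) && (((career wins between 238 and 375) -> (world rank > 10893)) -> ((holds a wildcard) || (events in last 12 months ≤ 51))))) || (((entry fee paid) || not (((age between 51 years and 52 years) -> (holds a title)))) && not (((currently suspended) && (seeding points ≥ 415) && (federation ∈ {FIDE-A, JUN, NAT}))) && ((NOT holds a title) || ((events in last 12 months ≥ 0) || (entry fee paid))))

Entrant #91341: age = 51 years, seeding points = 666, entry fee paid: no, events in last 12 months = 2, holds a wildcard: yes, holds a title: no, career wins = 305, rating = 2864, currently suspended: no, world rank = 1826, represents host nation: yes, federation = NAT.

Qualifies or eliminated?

Qualifies

Atomic conditions:
  NOT represents host nation: yes → false
  rating > 1147: 2864 > 1147 is true
  career wins between 238 and 375: 305 in [238, 375] is true
  world rank > 10893: 1826 > 10893 is false
  holds a wildcard: yes → true
  events in last 12 months ≤ 51: 2 ≤ 51 is true
  entry fee paid: no → false
  age between 51 years and 52 years: 51 in [51, 52] is true
  holds a title: no → false
  currently suspended: no → false
  seeding points ≥ 415: 666 ≥ 415 is true
  federation ∈ {FIDE-A, JUN, NAT}: NAT is in the set → true
  NOT holds a title: no → true
  events in last 12 months ≥ 0: 2 ≥ 0 is true
Combine:
[1.1.1.1] false AND true = false
[1.1.1] NOT false = true
[1.1.2.1] true → false = false
[1.1.2.2] true OR true = true
[1.1.2] false → true (antecedent false ⇒ implication holds) = true
[1.1] true AND true = true
[1] NOT true = false
[2.1.2.1] true → false = false
[2.1.2] NOT false = true
[2.1] false OR true = true
[2.2.1] false AND true AND true = false
[2.2] NOT false = true
[2.3.2] true OR false = true
[2.3] true OR true = true
[2] true AND true AND true = true
[root] false OR true = true
Overall: true → qualifies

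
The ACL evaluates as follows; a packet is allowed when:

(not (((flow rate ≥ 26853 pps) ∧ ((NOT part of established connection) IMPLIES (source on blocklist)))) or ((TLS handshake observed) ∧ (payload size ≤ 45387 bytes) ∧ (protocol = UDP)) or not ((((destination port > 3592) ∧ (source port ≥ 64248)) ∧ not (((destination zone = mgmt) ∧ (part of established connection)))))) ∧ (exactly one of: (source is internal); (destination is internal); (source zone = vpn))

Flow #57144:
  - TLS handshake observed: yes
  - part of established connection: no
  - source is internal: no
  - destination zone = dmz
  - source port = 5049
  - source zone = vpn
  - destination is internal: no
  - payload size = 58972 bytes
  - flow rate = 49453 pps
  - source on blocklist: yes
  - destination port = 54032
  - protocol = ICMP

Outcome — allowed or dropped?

Allowed

Atomic conditions:
  flow rate ≥ 26853 pps: 49453 ≥ 26853 is true
  NOT part of established connection: no → true
  source on blocklist: yes → true
  TLS handshake observed: yes → true
  payload size ≤ 45387 bytes: 58972 ≤ 45387 is false
  protocol = UDP: ICMP == UDP is false
  destination port > 3592: 54032 > 3592 is true
  source port ≥ 64248: 5049 ≥ 64248 is false
  destination zone = mgmt: dmz == mgmt is false
  part of established connection: no → false
  source is internal: no → false
  destination is internal: no → false
  source zone = vpn: vpn == vpn is true
Combine:
[1.1.1.2] true → true = true
[1.1.1] true AND true = true
[1.1] NOT true = false
[1.2] true AND false AND false = false
[1.3.1.1] true AND false = false
[1.3.1.2.1] false AND false = false
[1.3.1.2] NOT false = true
[1.3.1] false AND true = false
[1.3] NOT false = true
[1] false OR false OR true = true
[2] exactly-one(false, false, true) = true
[root] true AND true = true
Overall: true → allowed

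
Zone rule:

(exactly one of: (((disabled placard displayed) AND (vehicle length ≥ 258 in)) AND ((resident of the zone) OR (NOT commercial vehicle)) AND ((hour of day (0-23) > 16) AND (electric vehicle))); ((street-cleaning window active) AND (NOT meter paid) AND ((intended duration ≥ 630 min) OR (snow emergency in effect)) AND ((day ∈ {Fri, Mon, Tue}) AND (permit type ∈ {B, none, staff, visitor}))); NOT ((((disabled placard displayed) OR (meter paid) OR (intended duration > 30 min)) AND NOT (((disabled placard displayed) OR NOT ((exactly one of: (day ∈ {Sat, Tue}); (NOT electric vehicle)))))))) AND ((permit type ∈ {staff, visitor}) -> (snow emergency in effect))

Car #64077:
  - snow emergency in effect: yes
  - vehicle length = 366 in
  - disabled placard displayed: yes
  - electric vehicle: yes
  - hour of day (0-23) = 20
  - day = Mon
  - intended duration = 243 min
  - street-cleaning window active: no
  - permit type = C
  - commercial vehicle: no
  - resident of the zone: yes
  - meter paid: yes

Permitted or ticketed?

Atomic conditions:
  disabled placard displayed: yes → true
  vehicle length ≥ 258 in: 366 ≥ 258 is true
  resident of the zone: yes → true
  NOT commercial vehicle: no → true
  hour of day (0-23) > 16: 20 > 16 is true
  electric vehicle: yes → true
  street-cleaning window active: no → false
  NOT meter paid: yes → false
  intended duration ≥ 630 min: 243 ≥ 630 is false
  snow emergency in effect: yes → true
  day ∈ {Fri, Mon, Tue}: Mon is in the set → true
  permit type ∈ {B, none, staff, visitor}: C is not in the set → false
  meter paid: yes → true
  intended duration > 30 min: 243 > 30 is true
  day ∈ {Sat, Tue}: Mon is not in the set → false
  NOT electric vehicle: yes → false
  permit type ∈ {staff, visitor}: C is not in the set → false
Combine:
[1.1.1] true AND true = true
[1.1.2] true OR true = true
[1.1.3] true AND true = true
[1.1] true AND true AND true = true
[1.2.3] false OR true = true
[1.2.4] true AND false = false
[1.2] false AND false AND true AND false = false
[1.3.1.1] true OR true OR true = true
[1.3.1.2.1.2.1] exactly-one(false, false) = false
[1.3.1.2.1.2] NOT false = true
[1.3.1.2.1] true OR true = true
[1.3.1.2] NOT true = false
[1.3.1] true AND false = false
[1.3] NOT false = true
[1] exactly-one(true, false, true) = false
[2] false → true (antecedent false ⇒ implication holds) = true
[root] false AND true = false
Overall: false → ticketed

Ticketed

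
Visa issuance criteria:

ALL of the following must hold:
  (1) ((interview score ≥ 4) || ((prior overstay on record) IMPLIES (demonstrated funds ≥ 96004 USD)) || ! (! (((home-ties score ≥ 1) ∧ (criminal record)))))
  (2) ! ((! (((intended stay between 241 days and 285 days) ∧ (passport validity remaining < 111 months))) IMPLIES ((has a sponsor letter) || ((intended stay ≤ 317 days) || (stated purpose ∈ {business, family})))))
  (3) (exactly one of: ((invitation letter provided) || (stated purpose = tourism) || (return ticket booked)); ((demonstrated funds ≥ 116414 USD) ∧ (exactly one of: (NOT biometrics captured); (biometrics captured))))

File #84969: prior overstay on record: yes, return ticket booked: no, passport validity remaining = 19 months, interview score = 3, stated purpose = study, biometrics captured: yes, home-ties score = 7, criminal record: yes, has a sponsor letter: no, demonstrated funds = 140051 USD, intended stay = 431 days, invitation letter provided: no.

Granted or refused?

Atomic conditions:
  interview score ≥ 4: 3 ≥ 4 is false
  prior overstay on record: yes → true
  demonstrated funds ≥ 96004 USD: 140051 ≥ 96004 is true
  home-ties score ≥ 1: 7 ≥ 1 is true
  criminal record: yes → true
  intended stay between 241 days and 285 days: 431 in [241, 285] is false
  passport validity remaining < 111 months: 19 < 111 is true
  has a sponsor letter: no → false
  intended stay ≤ 317 days: 431 ≤ 317 is false
  stated purpose ∈ {business, family}: study is not in the set → false
  invitation letter provided: no → false
  stated purpose = tourism: study == tourism is false
  return ticket booked: no → false
  demonstrated funds ≥ 116414 USD: 140051 ≥ 116414 is true
  NOT biometrics captured: yes → false
  biometrics captured: yes → true
Combine:
[1.2] true → true = true
[1.3.1.1] true AND true = true
[1.3.1] NOT true = false
[1.3] NOT false = true
[1] false OR true OR true = true
[2.1.1.1] false AND true = false
[2.1.1] NOT false = true
[2.1.2.2] false OR false = false
[2.1.2] false OR false = false
[2.1] true → false = false
[2] NOT false = true
[3.1] false OR false OR false = false
[3.2.2] exactly-one(false, true) = true
[3.2] true AND true = true
[3] exactly-one(false, true) = true
[root] true AND true AND true = true
Overall: true → granted

Granted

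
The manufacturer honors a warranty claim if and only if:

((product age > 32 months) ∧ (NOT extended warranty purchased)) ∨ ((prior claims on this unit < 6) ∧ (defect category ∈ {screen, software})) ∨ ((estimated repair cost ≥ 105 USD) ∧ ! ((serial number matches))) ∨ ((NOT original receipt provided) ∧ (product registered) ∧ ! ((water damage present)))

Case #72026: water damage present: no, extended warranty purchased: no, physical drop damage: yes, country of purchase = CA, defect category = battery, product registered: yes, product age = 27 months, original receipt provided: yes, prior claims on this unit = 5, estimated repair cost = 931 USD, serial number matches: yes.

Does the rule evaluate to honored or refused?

Atomic conditions:
  product age > 32 months: 27 > 32 is false
  NOT extended warranty purchased: no → true
  prior claims on this unit < 6: 5 < 6 is true
  defect category ∈ {screen, software}: battery is not in the set → false
  estimated repair cost ≥ 105 USD: 931 ≥ 105 is true
  serial number matches: yes → true
  NOT original receipt provided: yes → false
  product registered: yes → true
  water damage present: no → false
Combine:
[1] false AND true = false
[2] true AND false = false
[3.2] NOT true = false
[3] true AND false = false
[4.3] NOT false = true
[4] false AND true AND true = false
[root] false OR false OR false OR false = false
Overall: false → refused

Refused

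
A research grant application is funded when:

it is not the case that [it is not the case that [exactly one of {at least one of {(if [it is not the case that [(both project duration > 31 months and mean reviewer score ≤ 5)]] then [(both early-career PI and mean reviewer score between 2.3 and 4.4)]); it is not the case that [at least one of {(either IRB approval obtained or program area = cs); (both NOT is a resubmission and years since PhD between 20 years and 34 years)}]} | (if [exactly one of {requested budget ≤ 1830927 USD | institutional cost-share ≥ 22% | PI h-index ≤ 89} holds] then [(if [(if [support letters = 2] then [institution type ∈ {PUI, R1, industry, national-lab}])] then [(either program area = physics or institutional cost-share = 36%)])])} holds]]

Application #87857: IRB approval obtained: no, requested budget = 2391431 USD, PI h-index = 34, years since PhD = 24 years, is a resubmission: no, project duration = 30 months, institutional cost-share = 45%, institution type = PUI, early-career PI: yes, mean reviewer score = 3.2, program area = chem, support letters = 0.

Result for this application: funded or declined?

Declined

Atomic conditions:
  project duration > 31 months: 30 > 31 is false
  mean reviewer score ≤ 5: 3.2 ≤ 5 is true
  early-career PI: yes → true
  mean reviewer score between 2.3 and 4.4: 3.2 in [2.3, 4.4] is true
  IRB approval obtained: no → false
  program area = cs: chem == cs is false
  NOT is a resubmission: no → true
  years since PhD between 20 years and 34 years: 24 in [20, 34] is true
  requested budget ≤ 1830927 USD: 2391431 ≤ 1830927 is false
  institutional cost-share ≥ 22%: 45 ≥ 22 is true
  PI h-index ≤ 89: 34 ≤ 89 is true
  support letters = 2: 0 == 2 is false
  institution type ∈ {PUI, R1, industry, national-lab}: PUI is in the set → true
  program area = physics: chem == physics is false
  institutional cost-share = 36%: 45 == 36 is false
Combine:
[1.1.1.1.1.1] false AND true = false
[1.1.1.1.1] NOT false = true
[1.1.1.1.2] true AND true = true
[1.1.1.1] true → true = true
[1.1.1.2.1.1] false OR false = false
[1.1.1.2.1.2] true AND true = true
[1.1.1.2.1] false OR true = true
[1.1.1.2] NOT true = false
[1.1.1] true OR false = true
[1.1.2.1] exactly-one(false, true, true) = false
[1.1.2.2.1] false → true (antecedent false ⇒ implication holds) = true
[1.1.2.2.2] false OR false = false
[1.1.2.2] true → false = false
[1.1.2] false → false (antecedent false ⇒ implication holds) = true
[1.1] exactly-one(true, true) = false
[1] NOT false = true
[root] NOT true = false
Overall: false → declined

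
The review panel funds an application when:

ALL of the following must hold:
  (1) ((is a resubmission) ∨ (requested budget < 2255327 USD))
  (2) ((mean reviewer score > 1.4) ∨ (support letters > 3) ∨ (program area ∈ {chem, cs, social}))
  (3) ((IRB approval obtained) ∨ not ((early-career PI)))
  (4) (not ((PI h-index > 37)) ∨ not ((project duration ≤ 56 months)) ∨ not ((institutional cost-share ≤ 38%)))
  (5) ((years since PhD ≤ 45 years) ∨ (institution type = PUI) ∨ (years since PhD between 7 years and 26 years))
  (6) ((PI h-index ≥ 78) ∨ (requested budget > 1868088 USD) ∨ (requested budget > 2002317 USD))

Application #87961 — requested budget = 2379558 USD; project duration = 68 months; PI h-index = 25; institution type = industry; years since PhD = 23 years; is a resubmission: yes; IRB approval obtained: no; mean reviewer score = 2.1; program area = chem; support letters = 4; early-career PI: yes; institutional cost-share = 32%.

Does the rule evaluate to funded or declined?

Atomic conditions:
  is a resubmission: yes → true
  requested budget < 2255327 USD: 2379558 < 2255327 is false
  mean reviewer score > 1.4: 2.1 > 1.4 is true
  support letters > 3: 4 > 3 is true
  program area ∈ {chem, cs, social}: chem is in the set → true
  IRB approval obtained: no → false
  early-career PI: yes → true
  PI h-index > 37: 25 > 37 is false
  project duration ≤ 56 months: 68 ≤ 56 is false
  institutional cost-share ≤ 38%: 32 ≤ 38 is true
  years since PhD ≤ 45 years: 23 ≤ 45 is true
  institution type = PUI: industry == PUI is false
  years since PhD between 7 years and 26 years: 23 in [7, 26] is true
  PI h-index ≥ 78: 25 ≥ 78 is false
  requested budget > 1868088 USD: 2379558 > 1868088 is true
  requested budget > 2002317 USD: 2379558 > 2002317 is true
Combine:
[1] true OR false = true
[2] true OR true OR true = true
[3.2] NOT true = false
[3] false OR false = false
[4.1] NOT false = true
[4.2] NOT false = true
[4.3] NOT true = false
[4] true OR true OR false = true
[5] true OR false OR true = true
[6] false OR true OR true = true
[root] true AND true AND false AND true AND true AND true = false
Overall: false → declined

Declined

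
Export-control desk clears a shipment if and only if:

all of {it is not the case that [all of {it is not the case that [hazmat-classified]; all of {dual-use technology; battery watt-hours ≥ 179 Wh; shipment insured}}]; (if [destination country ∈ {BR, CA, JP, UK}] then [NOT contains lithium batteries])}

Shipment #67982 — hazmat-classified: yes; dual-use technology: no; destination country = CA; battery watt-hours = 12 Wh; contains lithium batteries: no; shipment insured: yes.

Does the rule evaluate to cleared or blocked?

Atomic conditions:
  hazmat-classified: yes → true
  dual-use technology: no → false
  battery watt-hours ≥ 179 Wh: 12 ≥ 179 is false
  shipment insured: yes → true
  destination country ∈ {BR, CA, JP, UK}: CA is in the set → true
  NOT contains lithium batteries: no → true
Combine:
[1.1.1] NOT true = false
[1.1.2] false AND false AND true = false
[1.1] false AND false = false
[1] NOT false = true
[2] true → true = true
[root] true AND true = true
Overall: true → cleared

Cleared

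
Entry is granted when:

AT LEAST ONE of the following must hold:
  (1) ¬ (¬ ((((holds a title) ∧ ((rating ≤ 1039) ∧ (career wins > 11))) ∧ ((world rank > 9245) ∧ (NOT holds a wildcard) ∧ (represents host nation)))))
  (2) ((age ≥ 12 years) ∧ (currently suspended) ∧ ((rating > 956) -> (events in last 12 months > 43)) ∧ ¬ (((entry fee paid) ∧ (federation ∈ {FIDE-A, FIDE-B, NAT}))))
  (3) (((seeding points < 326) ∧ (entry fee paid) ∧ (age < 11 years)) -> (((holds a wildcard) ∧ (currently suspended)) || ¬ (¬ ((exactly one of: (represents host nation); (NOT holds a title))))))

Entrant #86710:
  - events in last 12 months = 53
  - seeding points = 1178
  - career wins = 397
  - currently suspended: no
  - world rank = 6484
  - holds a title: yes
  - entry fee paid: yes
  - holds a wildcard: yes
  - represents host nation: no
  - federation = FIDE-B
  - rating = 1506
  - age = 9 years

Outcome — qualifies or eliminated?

Atomic conditions:
  holds a title: yes → true
  rating ≤ 1039: 1506 ≤ 1039 is false
  career wins > 11: 397 > 11 is true
  world rank > 9245: 6484 > 9245 is false
  NOT holds a wildcard: yes → false
  represents host nation: no → false
  age ≥ 12 years: 9 ≥ 12 is false
  currently suspended: no → false
  rating > 956: 1506 > 956 is true
  events in last 12 months > 43: 53 > 43 is true
  entry fee paid: yes → true
  federation ∈ {FIDE-A, FIDE-B, NAT}: FIDE-B is in the set → true
  seeding points < 326: 1178 < 326 is false
  age < 11 years: 9 < 11 is true
  holds a wildcard: yes → true
  NOT holds a title: yes → false
Combine:
[1.1.1.1.2] false AND true = false
[1.1.1.1] true AND false = false
[1.1.1.2] false AND false AND false = false
[1.1.1] false AND false = false
[1.1] NOT false = true
[1] NOT true = false
[2.3] true → true = true
[2.4.1] true AND true = true
[2.4] NOT true = false
[2] false AND false AND true AND false = false
[3.1] false AND true AND true = false
[3.2.1] true AND false = false
[3.2.2.1.1] exactly-one(false, false) = false
[3.2.2.1] NOT false = true
[3.2.2] NOT true = false
[3.2] false OR false = false
[3] false → false (antecedent false ⇒ implication holds) = true
[root] false OR false OR true = true
Overall: true → qualifies

Qualifies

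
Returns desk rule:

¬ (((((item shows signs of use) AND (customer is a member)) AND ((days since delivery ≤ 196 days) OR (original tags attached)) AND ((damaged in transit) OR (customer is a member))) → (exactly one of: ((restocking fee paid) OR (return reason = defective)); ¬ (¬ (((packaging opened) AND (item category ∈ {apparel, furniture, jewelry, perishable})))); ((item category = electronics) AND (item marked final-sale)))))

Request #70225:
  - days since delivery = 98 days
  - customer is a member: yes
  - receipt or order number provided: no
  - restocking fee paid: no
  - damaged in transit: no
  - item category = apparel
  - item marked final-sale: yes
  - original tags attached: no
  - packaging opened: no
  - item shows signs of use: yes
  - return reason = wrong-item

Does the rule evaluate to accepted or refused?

Accepted

Atomic conditions:
  item shows signs of use: yes → true
  customer is a member: yes → true
  days since delivery ≤ 196 days: 98 ≤ 196 is true
  original tags attached: no → false
  damaged in transit: no → false
  restocking fee paid: no → false
  return reason = defective: wrong-item == defective is false
  packaging opened: no → false
  item category ∈ {apparel, furniture, jewelry, perishable}: apparel is in the set → true
  item category = electronics: apparel == electronics is false
  item marked final-sale: yes → true
Combine:
[1.1.1] true AND true = true
[1.1.2] true OR false = true
[1.1.3] false OR true = true
[1.1] true AND true AND true = true
[1.2.1] false OR false = false
[1.2.2.1.1] false AND true = false
[1.2.2.1] NOT false = true
[1.2.2] NOT true = false
[1.2.3] false AND true = false
[1.2] exactly-one(false, false, false) = false
[1] true → false = false
[root] NOT false = true
Overall: true → accepted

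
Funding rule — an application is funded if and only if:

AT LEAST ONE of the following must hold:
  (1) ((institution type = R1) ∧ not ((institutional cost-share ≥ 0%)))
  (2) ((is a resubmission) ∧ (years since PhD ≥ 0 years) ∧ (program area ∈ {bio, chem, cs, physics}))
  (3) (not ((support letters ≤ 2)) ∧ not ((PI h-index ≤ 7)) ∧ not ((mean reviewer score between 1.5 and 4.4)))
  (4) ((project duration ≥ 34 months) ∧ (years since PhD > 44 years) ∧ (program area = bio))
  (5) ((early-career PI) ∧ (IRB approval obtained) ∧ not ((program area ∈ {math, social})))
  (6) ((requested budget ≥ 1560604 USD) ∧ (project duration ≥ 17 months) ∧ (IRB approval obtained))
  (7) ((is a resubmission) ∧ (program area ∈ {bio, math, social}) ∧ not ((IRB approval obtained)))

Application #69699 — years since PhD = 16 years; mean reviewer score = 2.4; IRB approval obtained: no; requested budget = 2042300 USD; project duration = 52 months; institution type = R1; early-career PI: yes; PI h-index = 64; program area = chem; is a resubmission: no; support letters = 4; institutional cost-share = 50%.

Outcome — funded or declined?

Atomic conditions:
  institution type = R1: R1 == R1 is true
  institutional cost-share ≥ 0%: 50 ≥ 0 is true
  is a resubmission: no → false
  years since PhD ≥ 0 years: 16 ≥ 0 is true
  program area ∈ {bio, chem, cs, physics}: chem is in the set → true
  support letters ≤ 2: 4 ≤ 2 is false
  PI h-index ≤ 7: 64 ≤ 7 is false
  mean reviewer score between 1.5 and 4.4: 2.4 in [1.5, 4.4] is true
  project duration ≥ 34 months: 52 ≥ 34 is true
  years since PhD > 44 years: 16 > 44 is false
  program area = bio: chem == bio is false
  early-career PI: yes → true
  IRB approval obtained: no → false
  program area ∈ {math, social}: chem is not in the set → false
  requested budget ≥ 1560604 USD: 2042300 ≥ 1560604 is true
  project duration ≥ 17 months: 52 ≥ 17 is true
  program area ∈ {bio, math, social}: chem is not in the set → false
Combine:
[1.2] NOT true = false
[1] true AND false = false
[2] false AND true AND true = false
[3.1] NOT false = true
[3.2] NOT false = true
[3.3] NOT true = false
[3] true AND true AND false = false
[4] true AND false AND false = false
[5.3] NOT false = true
[5] true AND false AND true = false
[6] true AND true AND false = false
[7.3] NOT false = true
[7] false AND false AND true = false
[root] false OR false OR false OR false OR false OR false OR false = false
Overall: false → declined

Declined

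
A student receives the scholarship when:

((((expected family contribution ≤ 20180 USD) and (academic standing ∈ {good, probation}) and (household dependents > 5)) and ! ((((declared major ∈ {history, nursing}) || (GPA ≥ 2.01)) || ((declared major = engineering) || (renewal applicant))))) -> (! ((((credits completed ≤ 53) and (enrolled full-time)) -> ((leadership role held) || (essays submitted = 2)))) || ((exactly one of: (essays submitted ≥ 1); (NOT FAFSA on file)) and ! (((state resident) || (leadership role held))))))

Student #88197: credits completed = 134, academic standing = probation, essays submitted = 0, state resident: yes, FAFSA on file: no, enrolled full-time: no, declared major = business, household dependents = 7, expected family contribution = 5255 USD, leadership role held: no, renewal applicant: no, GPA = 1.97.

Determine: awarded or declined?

Atomic conditions:
  expected family contribution ≤ 20180 USD: 5255 ≤ 20180 is true
  academic standing ∈ {good, probation}: probation is in the set → true
  household dependents > 5: 7 > 5 is true
  declared major ∈ {history, nursing}: business is not in the set → false
  GPA ≥ 2.01: 1.97 ≥ 2.01 is false
  declared major = engineering: business == engineering is false
  renewal applicant: no → false
  credits completed ≤ 53: 134 ≤ 53 is false
  enrolled full-time: no → false
  leadership role held: no → false
  essays submitted = 2: 0 == 2 is false
  essays submitted ≥ 1: 0 ≥ 1 is false
  NOT FAFSA on file: no → true
  state resident: yes → true
Combine:
[1.1] true AND true AND true = true
[1.2.1.1] false OR false = false
[1.2.1.2] false OR false = false
[1.2.1] false OR false = false
[1.2] NOT false = true
[1] true AND true = true
[2.1.1.1] false AND false = false
[2.1.1.2] false OR false = false
[2.1.1] false → false (antecedent false ⇒ implication holds) = true
[2.1] NOT true = false
[2.2.1] exactly-one(false, true) = true
[2.2.2.1] true OR false = true
[2.2.2] NOT true = false
[2.2] true AND false = false
[2] false OR false = false
[root] true → false = false
Overall: false → declined

Declined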